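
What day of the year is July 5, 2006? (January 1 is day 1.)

186

Days in months before July: 31 + 28 + 31 + 30 + 31 + 30 = 181.
Plus 5 days into July → day 186.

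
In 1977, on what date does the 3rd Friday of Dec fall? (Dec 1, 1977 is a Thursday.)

Dec 1977 begins on a Thursday, so the first Friday is Dec 2 (1 day later).
The 3rd Friday is 2 weeks later: 2 + 14 = 16.

Dec 16, 1977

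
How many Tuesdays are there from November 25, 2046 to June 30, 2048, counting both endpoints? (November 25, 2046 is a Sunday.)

84

November 25, 2046 is a Sunday; the first Tuesday on or after it is November 27, 2046 (2 days later).
From November 27, 2046 to June 30, 2048: 34 + 365 + 182 = 581 days (rest of 2046, 2047, to June 30, 2048 in 2048).
581 ÷ 7 = 83 full weeks with remainder 0, so 83 more Tuesdays after the first → 84.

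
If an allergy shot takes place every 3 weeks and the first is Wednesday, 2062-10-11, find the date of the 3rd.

2062-11-22

The 3rd occurrence is 2 intervals after the first: 2 × 21 = 42 days after 2062-10-11.
October has 31 days — 20 days to the end of October leaves 22.
22 days into November → 2062-11-22.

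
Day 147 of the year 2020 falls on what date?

May 26, 2020

Jan has 31 days (147 − 31 = 116 remain).
Feb has 29 days (116 − 29 = 87 remain).
Mar has 31 days (87 − 31 = 56 remain).
Apr has 30 days (56 − 30 = 26 remain).
26 into May → May 26.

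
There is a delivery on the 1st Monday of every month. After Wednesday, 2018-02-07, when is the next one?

2018-03-05

February 2018 starts on a Thursday, so its 1st Monday is 2018-02-05 (4 days in).
That is not after 2018-02-07, so look at March 2018.
March 2018 starts on a Thursday, so its 1st Monday is 2018-03-05 (4 days in).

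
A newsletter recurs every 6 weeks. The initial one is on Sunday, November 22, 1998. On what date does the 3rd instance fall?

The 3rd occurrence is 2 intervals after the first: 2 × 42 = 84 days after November 22, 1998.
November has 30 days — 8 days to the end of November leaves 76.
December has 31 days (45 left).
January has 31 days (14 left).
14 days into February → February 14, 1999.

February 14, 1999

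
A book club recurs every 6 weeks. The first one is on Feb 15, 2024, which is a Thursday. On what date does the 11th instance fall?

The 11th occurrence is 10 intervals after the first: 10 × 42 = 420 days after Feb 15, 2024.
Feb has 29 days — 14 days to the end of Feb leaves 406.
From end of Feb to end of 2024 is 306 days (100 left).
Jan has 31 days (69 left).
Feb has 28 days (41 left).
Mar has 31 days (10 left).
10 days into Apr → Apr 10, 2025.

Apr 10, 2025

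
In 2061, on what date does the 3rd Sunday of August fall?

August 2061 begins on a Monday, so the first Sunday is August 7 (6 days later).
The 3rd Sunday is 2 weeks later: 7 + 14 = 21.

21 August 2061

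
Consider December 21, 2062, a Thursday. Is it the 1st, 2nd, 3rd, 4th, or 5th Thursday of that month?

Day 21 falls in week ⌈21/7⌉ of the month.
Days 1–7 hold the 1st Thursday, 8–14 the 2nd, 15–21 the 3rd, 22–28 the 4th, 29–31 the 5th.
21 is in the range for the 3rd.

3rd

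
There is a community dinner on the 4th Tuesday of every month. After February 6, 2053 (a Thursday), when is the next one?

February 2053 starts on a Saturday; its first Tuesday is the 4th, so the 4th Tuesday is the 25th — February 25, 2053.
February 25, 2053 is after February 6, 2053, so that is the next one.

February 25, 2053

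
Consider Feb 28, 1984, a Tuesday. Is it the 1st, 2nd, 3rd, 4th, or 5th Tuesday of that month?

Day 28 falls in week ⌈28/7⌉ of the month.
Days 1–7 hold the 1st Tuesday, 8–14 the 2nd, 15–21 the 3rd, 22–28 the 4th, 29–31 the 5th.
28 is in the range for the 4th.

4th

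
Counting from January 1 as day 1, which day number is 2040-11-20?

325

Days in months before November: 31 + 29 + 31 + 30 + 31 + 30 + 31 + 31 + 30 + 31 = 305.
Plus 20 days into November → day 325.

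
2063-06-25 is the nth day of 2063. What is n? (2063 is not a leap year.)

Days in months before June: 31 + 28 + 31 + 30 + 31 = 151.
Plus 25 days into June → day 176.

176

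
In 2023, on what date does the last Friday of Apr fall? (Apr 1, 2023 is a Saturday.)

Apr 2023 begins on a Saturday, so the first Friday is Apr 7 (6 days later).
Apr 2023 has 30 days. Adding weeks: 7, 14, 21, 28 — the last one ≤ 30 is the 28th.

Apr 28, 2023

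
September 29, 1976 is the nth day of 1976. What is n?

Days in months before September: 31 + 29 + 31 + 30 + 31 + 30 + 31 + 31 = 244.
Plus 29 days into September → day 273.

273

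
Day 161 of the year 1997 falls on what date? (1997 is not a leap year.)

1997-06-10

January has 31 days (161 − 31 = 130 remain).
February has 28 days (130 − 28 = 102 remain).
March has 31 days (102 − 31 = 71 remain).
April has 30 days (71 − 30 = 41 remain).
May has 31 days (41 − 31 = 10 remain).
10 into June → June 10.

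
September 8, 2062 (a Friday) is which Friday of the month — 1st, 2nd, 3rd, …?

2nd

Day 8 falls in week ⌈8/7⌉ of the month.
Days 1–7 hold the 1st Friday, 8–14 the 2nd, 15–21 the 3rd, 22–28 the 4th, 29–31 the 5th.
8 is in the range for the 2nd.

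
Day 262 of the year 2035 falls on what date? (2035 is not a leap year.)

January has 31 days (262 − 31 = 231 remain).
February has 28 days (231 − 28 = 203 remain).
March has 31 days (203 − 31 = 172 remain).
April has 30 days (172 − 30 = 142 remain).
May has 31 days (142 − 31 = 111 remain).
June has 30 days (111 − 30 = 81 remain).
July has 31 days (81 − 31 = 50 remain).
August has 31 days (50 − 31 = 19 remain).
19 into September → September 19.

September 19, 2035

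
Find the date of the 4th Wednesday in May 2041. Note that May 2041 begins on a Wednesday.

May 2041 begins on a Wednesday, so the first Wednesday is May 1.
The 4th Wednesday is 3 weeks later: 1 + 21 = 22.

May 22, 2041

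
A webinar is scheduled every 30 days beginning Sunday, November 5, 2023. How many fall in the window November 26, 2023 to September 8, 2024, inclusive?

Occurrences land 30·i days after November 5, 2023 for i = 0, 1, 2, …
November 26, 2023 is 21 days after the start; 21 ÷ 30 = 0 remainder 21; since the remainder is 21, round up to i = 1. First occurrence in the window: #2 on December 5, 2023 (1×30 = 30 days in).
September 8, 2024 is 308 days after the start; 308 ÷ 30 = 10 remainder 8. Last occurrence in the window: #11 on August 31, 2024.
Occurrences #2 through #11: 10 in total.

10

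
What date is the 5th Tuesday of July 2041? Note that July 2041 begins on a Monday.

July 2041 begins on a Monday, so the first Tuesday is July 2 (1 day later).
The 5th Tuesday is 4 weeks later: 2 + 28 = 30.

July 30, 2041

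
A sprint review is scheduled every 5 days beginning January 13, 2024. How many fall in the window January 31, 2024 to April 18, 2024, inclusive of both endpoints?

Occurrences land 5·i days after January 13, 2024 for i = 0, 1, 2, …
January 31, 2024 is 18 days after the start; 18 ÷ 5 = 3 remainder 3; since the remainder is 3, round up to i = 4. First occurrence in the window: #5 on February 2, 2024 (4×5 = 20 days in).
April 18, 2024 is 96 days after the start; 96 ÷ 5 = 19 remainder 1. Last occurrence in the window: #20 on April 17, 2024.
Occurrences #5 through #20: 16 in total.

16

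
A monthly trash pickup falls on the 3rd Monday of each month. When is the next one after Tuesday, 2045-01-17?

2045-02-20

January 2045 starts on a Sunday; its first Monday is the 2nd, so the 3rd Monday is the 16th — 2045-01-16.
That is not after 2045-01-17, so look at February 2045.
February 2045 starts on a Wednesday; its first Monday is the 6th, so the 3rd Monday is the 20th — 2045-02-20.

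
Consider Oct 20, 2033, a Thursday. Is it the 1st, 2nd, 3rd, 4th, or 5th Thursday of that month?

Day 20 falls in week ⌈20/7⌉ of the month.
Days 1–7 hold the 1st Thursday, 8–14 the 2nd, 15–21 the 3rd, 22–28 the 4th, 29–31 the 5th.
20 is in the range for the 3rd.

3rd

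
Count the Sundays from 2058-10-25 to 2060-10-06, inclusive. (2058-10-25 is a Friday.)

2058-10-25 is a Friday; the first Sunday on or after it is 2058-10-27 (2 days later).
From 2058-10-27 to 2060-10-06: 65 + 365 + 280 = 710 days (rest of 2058, 2059, to 2060-10-06 in 2060).
710 ÷ 7 = 101 full weeks with remainder 3, so 101 more Sundays after the first → 102.

102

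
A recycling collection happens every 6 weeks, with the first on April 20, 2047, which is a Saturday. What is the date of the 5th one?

The 5th occurrence is 4 intervals after the first: 4 × 42 = 168 days after April 20, 2047.
April has 30 days — 10 days to the end of April leaves 158.
May has 31 days (127 left).
June has 30 days (97 left).
July has 31 days (66 left).
August has 31 days (35 left).
September has 30 days (5 left).
5 days into October → October 5, 2047.

October 5, 2047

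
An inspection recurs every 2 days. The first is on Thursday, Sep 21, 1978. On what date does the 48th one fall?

The 48th occurrence is 47 intervals after the first: 47 × 2 = 94 days after Sep 21, 1978.
Sep has 30 days — 9 days to the end of Sep leaves 85.
Oct has 31 days (54 left).
Nov has 30 days (24 left).
24 days into Dec → Dec 24, 1978.

Dec 24, 1978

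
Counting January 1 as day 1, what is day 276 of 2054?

October 3, 2054

January has 31 days (276 − 31 = 245 remain).
February has 28 days (245 − 28 = 217 remain).
March has 31 days (217 − 31 = 186 remain).
April has 30 days (186 − 30 = 156 remain).
May has 31 days (156 − 31 = 125 remain).
June has 30 days (125 − 30 = 95 remain).
July has 31 days (95 − 31 = 64 remain).
August has 31 days (64 − 31 = 33 remain).
September has 30 days (33 − 30 = 3 remain).
3 into October → October 3.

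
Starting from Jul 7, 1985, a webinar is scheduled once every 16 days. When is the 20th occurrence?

May 7, 1986

The 20th occurrence is 19 intervals after the first: 19 × 16 = 304 days after Jul 7, 1985.
Jul has 31 days — 24 days to the end of Jul leaves 280.
Aug has 31 days (249 left).
Sep has 30 days (219 left).
Oct has 31 days (188 left).
Nov has 30 days (158 left).
Dec has 31 days (127 left).
Jan has 31 days (96 left).
Feb has 28 days (68 left).
Mar has 31 days (37 left).
Apr has 30 days (7 left).
7 days into May → May 7, 1986.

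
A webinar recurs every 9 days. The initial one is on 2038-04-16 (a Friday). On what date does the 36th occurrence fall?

2039-02-25

The 36th occurrence is 35 intervals after the first: 35 × 9 = 315 days after 2038-04-16.
April has 30 days — 14 days to the end of April leaves 301.
May has 31 days (270 left).
June has 30 days (240 left).
July has 31 days (209 left).
August has 31 days (178 left).
September has 30 days (148 left).
October has 31 days (117 left).
November has 30 days (87 left).
December has 31 days (56 left).
January has 31 days (25 left).
25 days into February → 2039-02-25.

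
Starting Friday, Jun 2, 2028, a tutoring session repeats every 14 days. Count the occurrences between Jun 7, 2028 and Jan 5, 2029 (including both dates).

15

Occurrences land 14·i days after Jun 2, 2028 for i = 0, 1, 2, …
Jun 7, 2028 is 5 days after the start; 5 ÷ 14 = 0 remainder 5; since the remainder is 5, round up to i = 1. First occurrence in the window: #2 on Jun 16, 2028 (1×14 = 14 days in).
Jan 5, 2029 is 217 days after the start; 217 ÷ 14 = 15 remainder 7. Last occurrence in the window: #16 on Dec 29, 2028.
Occurrences #2 through #16: 15 in total.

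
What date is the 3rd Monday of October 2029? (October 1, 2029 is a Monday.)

2029-10-15

October 2029 begins on a Monday, so the first Monday is October 1.
The 3rd Monday is 2 weeks later: 1 + 14 = 15.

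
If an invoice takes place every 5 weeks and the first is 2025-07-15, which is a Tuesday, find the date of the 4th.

The 4th occurrence is 3 intervals after the first: 3 × 35 = 105 days after 2025-07-15.
July has 31 days — 16 days to the end of July leaves 89.
August has 31 days (58 left).
September has 30 days (28 left).
28 days into October → 2025-10-28.

2025-10-28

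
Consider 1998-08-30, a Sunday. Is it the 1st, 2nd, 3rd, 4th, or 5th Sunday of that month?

5th

Day 30 falls in week ⌈30/7⌉ of the month.
Days 1–7 hold the 1st Sunday, 8–14 the 2nd, 15–21 the 3rd, 22–28 the 4th, 29–31 the 5th.
30 is in the range for the 5th.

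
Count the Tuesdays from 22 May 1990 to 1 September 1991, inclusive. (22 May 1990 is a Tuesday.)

67

22 May 1990 is a Tuesday; the first Tuesday on or after it is 22 May 1990.
From 22 May 1990 to 1 September 1991: 223 + 244 = 467 days (rest of 1990, to 1 September 1991 in 1991).
467 ÷ 7 = 66 full weeks with remainder 5, so 66 more Tuesdays after the first → 67.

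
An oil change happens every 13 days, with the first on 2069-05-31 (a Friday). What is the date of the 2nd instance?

2069-06-13

The 2nd occurrence is 1 interval after the first: 1 × 13 = 13 days after 2069-05-31.
May has 31 days — 0 days to the end of May leaves 13.
13 days into June → 2069-06-13.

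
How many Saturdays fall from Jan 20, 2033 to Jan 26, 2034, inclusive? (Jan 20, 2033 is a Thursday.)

Jan 20, 2033 is a Thursday; the first Saturday on or after it is Jan 22, 2033 (2 days later).
From Jan 22, 2033 to Jan 26, 2034: 343 + 26 = 369 days (rest of 2033, to Jan 26, 2034 in 2034).
369 ÷ 7 = 52 full weeks with remainder 5, so 52 more Saturdays after the first → 53.

53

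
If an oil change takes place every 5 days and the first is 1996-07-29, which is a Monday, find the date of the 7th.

1996-08-28

The 7th occurrence is 6 intervals after the first: 6 × 5 = 30 days after 1996-07-29.
July has 31 days — 2 days to the end of July leaves 28.
28 days into August → 1996-08-28.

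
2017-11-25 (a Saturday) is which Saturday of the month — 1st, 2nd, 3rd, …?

4th

Day 25 falls in week ⌈25/7⌉ of the month.
Days 1–7 hold the 1st Saturday, 8–14 the 2nd, 15–21 the 3rd, 22–28 the 4th, 29–31 the 5th.
25 is in the range for the 4th.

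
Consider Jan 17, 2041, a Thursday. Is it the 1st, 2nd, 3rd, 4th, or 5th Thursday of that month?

3rd

Day 17 falls in week ⌈17/7⌉ of the month.
Days 1–7 hold the 1st Thursday, 8–14 the 2nd, 15–21 the 3rd, 22–28 the 4th, 29–31 the 5th.
17 is in the range for the 3rd.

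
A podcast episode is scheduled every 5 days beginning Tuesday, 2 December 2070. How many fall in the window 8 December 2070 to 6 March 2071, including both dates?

17

Occurrences land 5·i days after 2 December 2070 for i = 0, 1, 2, …
8 December 2070 is 6 days after the start; 6 ÷ 5 = 1 remainder 1; since the remainder is 1, round up to i = 2. First occurrence in the window: #3 on 12 December 2070 (2×5 = 10 days in).
6 March 2071 is 94 days after the start; 94 ÷ 5 = 18 remainder 4. Last occurrence in the window: #19 on 2 March 2071.
Occurrences #3 through #19: 17 in total.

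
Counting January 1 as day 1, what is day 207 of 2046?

January has 31 days (207 − 31 = 176 remain).
February has 28 days (176 − 28 = 148 remain).
March has 31 days (148 − 31 = 117 remain).
April has 30 days (117 − 30 = 87 remain).
May has 31 days (87 − 31 = 56 remain).
June has 30 days (56 − 30 = 26 remain).
26 into July → July 26.

26 July 2046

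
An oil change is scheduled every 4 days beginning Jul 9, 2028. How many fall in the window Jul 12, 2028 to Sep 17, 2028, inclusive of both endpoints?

17

Occurrences land 4·i days after Jul 9, 2028 for i = 0, 1, 2, …
Jul 12, 2028 is 3 days after the start; 3 ÷ 4 = 0 remainder 3; since the remainder is 3, round up to i = 1. First occurrence in the window: #2 on Jul 13, 2028 (1×4 = 4 days in).
Sep 17, 2028 is 70 days after the start; 70 ÷ 4 = 17 remainder 2. Last occurrence in the window: #18 on Sep 15, 2028.
Occurrences #2 through #18: 17 in total.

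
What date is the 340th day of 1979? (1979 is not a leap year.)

January has 31 days (340 − 31 = 309 remain).
February has 28 days (309 − 28 = 281 remain).
March has 31 days (281 − 31 = 250 remain).
April has 30 days (250 − 30 = 220 remain).
May has 31 days (220 − 31 = 189 remain).
June has 30 days (189 − 30 = 159 remain).
July has 31 days (159 − 31 = 128 remain).
August has 31 days (128 − 31 = 97 remain).
September has 30 days (97 − 30 = 67 remain).
October has 31 days (67 − 31 = 36 remain).
November has 30 days (36 − 30 = 6 remain).
6 into December → December 6.

1979-12-06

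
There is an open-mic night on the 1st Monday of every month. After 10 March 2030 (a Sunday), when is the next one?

1 April 2030

March 2030 starts on a Friday, so its 1st Monday is 4 March 2030 (3 days in).
That is not after 10 March 2030, so look at April 2030.
April 2030 starts on a Monday, so its 1st Monday is 1 April 2030.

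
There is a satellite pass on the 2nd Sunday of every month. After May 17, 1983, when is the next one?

Jun 12, 1983

May 1983 starts on a Sunday; its first Sunday is the 1st, so the 2nd Sunday is the 8th — May 8, 1983.
That is not after May 17, 1983, so look at Jun 1983.
Jun 1983 starts on a Wednesday; its first Sunday is the 5th, so the 2nd Sunday is the 12th — Jun 12, 1983.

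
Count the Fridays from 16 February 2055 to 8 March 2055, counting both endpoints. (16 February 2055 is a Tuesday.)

3

16 February 2055 is a Tuesday; the first Friday on or after it is 19 February 2055 (3 days later).
From 19 February 2055 to 8 March 2055: 9 + 8 = 17 days (rest of February, March).
17 ÷ 7 = 2 full weeks with remainder 3, so 2 more Fridays after the first → 3.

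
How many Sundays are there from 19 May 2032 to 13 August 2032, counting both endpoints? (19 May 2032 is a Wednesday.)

12

19 May 2032 is a Wednesday; the first Sunday on or after it is 23 May 2032 (4 days later).
From 23 May 2032 to 13 August 2032: 8 + 30 + 31 + 13 = 82 days (rest of May, June, July, August).
82 ÷ 7 = 11 full weeks with remainder 5, so 11 more Sundays after the first → 12.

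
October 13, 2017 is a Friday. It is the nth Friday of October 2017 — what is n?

2nd

Day 13 falls in week ⌈13/7⌉ of the month.
Days 1–7 hold the 1st Friday, 8–14 the 2nd, 15–21 the 3rd, 22–28 the 4th, 29–31 the 5th.
13 is in the range for the 2nd.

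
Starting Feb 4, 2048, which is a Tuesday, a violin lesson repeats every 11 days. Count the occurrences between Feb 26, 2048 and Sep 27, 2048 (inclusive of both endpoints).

20

Occurrences land 11·i days after Feb 4, 2048 for i = 0, 1, 2, …
Feb 26, 2048 is 22 days after the start; 22 ÷ 11 = 2 remainder 0. First occurrence in the window: #3 on Feb 26, 2048 (2×11 = 22 days in).
Sep 27, 2048 is 236 days after the start; 236 ÷ 11 = 21 remainder 5. Last occurrence in the window: #22 on Sep 22, 2048.
Occurrences #3 through #22: 20 in total.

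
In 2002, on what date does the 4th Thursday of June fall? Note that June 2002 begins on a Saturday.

June 2002 begins on a Saturday, so the first Thursday is June 6 (5 days later).
The 4th Thursday is 3 weeks later: 6 + 21 = 27.

2002-06-27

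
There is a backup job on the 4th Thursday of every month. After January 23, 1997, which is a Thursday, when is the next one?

February 27, 1997

January 1997 starts on a Wednesday; its first Thursday is the 2nd, so the 4th Thursday is the 23rd — January 23, 1997.
That is not after January 23, 1997, so look at February 1997.
February 1997 starts on a Saturday; its first Thursday is the 6th, so the 4th Thursday is the 27th — February 27, 1997.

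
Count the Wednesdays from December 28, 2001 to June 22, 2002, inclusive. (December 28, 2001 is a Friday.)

December 28, 2001 is a Friday; the first Wednesday on or after it is January 2, 2002 (5 days later).
From January 2, 2002 to June 22, 2002: 29 + 28 + 31 + 30 + 31 + 22 = 171 days (rest of January, February, March, April, May, June).
171 ÷ 7 = 24 full weeks with remainder 3, so 24 more Wednesdays after the first → 25.

25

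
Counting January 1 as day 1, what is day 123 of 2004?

May 2, 2004

Jan has 31 days (123 − 31 = 92 remain).
Feb has 29 days (92 − 29 = 63 remain).
Mar has 31 days (63 − 31 = 32 remain).
Apr has 30 days (32 − 30 = 2 remain).
2 into May → May 2.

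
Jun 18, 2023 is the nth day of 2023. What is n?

169

Days in months before Jun: 31 + 28 + 31 + 30 + 31 = 151.
Plus 18 days into Jun → day 169.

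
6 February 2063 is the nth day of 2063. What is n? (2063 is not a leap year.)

Days in months before February: 31 = 31.
Plus 6 days into February → day 37.

37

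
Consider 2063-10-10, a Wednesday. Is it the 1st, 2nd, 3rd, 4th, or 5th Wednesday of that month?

Day 10 falls in week ⌈10/7⌉ of the month.
Days 1–7 hold the 1st Wednesday, 8–14 the 2nd, 15–21 the 3rd, 22–28 the 4th, 29–31 the 5th.
10 is in the range for the 2nd.

2nd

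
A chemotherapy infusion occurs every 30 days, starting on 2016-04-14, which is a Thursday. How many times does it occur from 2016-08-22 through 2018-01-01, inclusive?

16

Occurrences land 30·i days after 2016-04-14 for i = 0, 1, 2, …
2016-08-22 is 130 days after the start; 130 ÷ 30 = 4 remainder 10; since the remainder is 10, round up to i = 5. First occurrence in the window: #6 on 2016-09-11 (5×30 = 150 days in).
2018-01-01 is 627 days after the start; 627 ÷ 30 = 20 remainder 27. Last occurrence in the window: #21 on 2017-12-05.
Occurrences #6 through #21: 16 in total.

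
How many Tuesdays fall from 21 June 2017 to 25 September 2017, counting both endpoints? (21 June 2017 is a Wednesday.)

21 June 2017 is a Wednesday; the first Tuesday on or after it is 27 June 2017 (6 days later).
From 27 June 2017 to 25 September 2017: 3 + 31 + 31 + 25 = 90 days (rest of June, July, August, September).
90 ÷ 7 = 12 full weeks with remainder 6, so 12 more Tuesdays after the first → 13.

13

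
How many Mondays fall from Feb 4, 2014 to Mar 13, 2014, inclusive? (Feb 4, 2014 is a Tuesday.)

5

Feb 4, 2014 is a Tuesday; the first Monday on or after it is Feb 10, 2014 (6 days later).
From Feb 10, 2014 to Mar 13, 2014: 18 + 13 = 31 days (rest of Feb, Mar).
31 ÷ 7 = 4 full weeks with remainder 3, so 4 more Mondays after the first → 5.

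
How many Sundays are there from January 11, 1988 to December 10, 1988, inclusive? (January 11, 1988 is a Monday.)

January 11, 1988 is a Monday; the first Sunday on or after it is January 17, 1988 (6 days later).
From January 17, 1988 to December 10, 1988: 14 + 29 + 31 + 30 + 31 + 30 + 31 + 31 + 30 + 31 + 30 + 10 = 328 days (rest of January, February, March, April, May, June, July, August, September, October, November, December).
328 ÷ 7 = 46 full weeks with remainder 6, so 46 more Sundays after the first → 47.

47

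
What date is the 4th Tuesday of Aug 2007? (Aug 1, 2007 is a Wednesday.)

Aug 2007 begins on a Wednesday, so the first Tuesday is Aug 7 (6 days later).
The 4th Tuesday is 3 weeks later: 7 + 21 = 28.

Aug 28, 2007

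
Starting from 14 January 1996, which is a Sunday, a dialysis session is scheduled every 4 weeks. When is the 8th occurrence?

The 8th occurrence is 7 intervals after the first: 7 × 28 = 196 days after 14 January 1996.
January has 31 days — 17 days to the end of January leaves 179.
February has 29 days (150 left).
March has 31 days (119 left).
April has 30 days (89 left).
May has 31 days (58 left).
June has 30 days (28 left).
28 days into July → 28 July 1996.

28 July 1996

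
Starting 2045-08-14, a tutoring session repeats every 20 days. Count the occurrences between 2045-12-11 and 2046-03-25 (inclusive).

Occurrences land 20·i days after 2045-08-14 for i = 0, 1, 2, …
2045-12-11 is 119 days after the start; 119 ÷ 20 = 5 remainder 19; since the remainder is 19, round up to i = 6. First occurrence in the window: #7 on 2045-12-12 (6×20 = 120 days in).
2046-03-25 is 223 days after the start; 223 ÷ 20 = 11 remainder 3. Last occurrence in the window: #12 on 2046-03-22.
Occurrences #7 through #12: 6 in total.

6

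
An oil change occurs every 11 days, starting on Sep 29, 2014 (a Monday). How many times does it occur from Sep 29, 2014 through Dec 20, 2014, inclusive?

8

Occurrences land 11·i days after Sep 29, 2014 for i = 0, 1, 2, …
The window opens on the start date, so the first occurrence inside is #1 on Sep 29, 2014.
Dec 20, 2014 is 82 days after the start; 82 ÷ 11 = 7 remainder 5. Last occurrence in the window: #8 on Dec 15, 2014.
Occurrences #1 through #8: 8 in total.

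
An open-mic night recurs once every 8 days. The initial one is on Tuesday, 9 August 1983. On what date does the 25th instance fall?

The 25th occurrence is 24 intervals after the first: 24 × 8 = 192 days after 9 August 1983.
August has 31 days — 22 days to the end of August leaves 170.
September has 30 days (140 left).
October has 31 days (109 left).
November has 30 days (79 left).
December has 31 days (48 left).
January has 31 days (17 left).
17 days into February → 17 February 1984.

17 February 1984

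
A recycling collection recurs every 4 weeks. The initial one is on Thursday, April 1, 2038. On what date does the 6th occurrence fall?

August 19, 2038

The 6th occurrence is 5 intervals after the first: 5 × 28 = 140 days after April 1, 2038.
April has 30 days — 29 days to the end of April leaves 111.
May has 31 days (80 left).
June has 30 days (50 left).
July has 31 days (19 left).
19 days into August → August 19, 2038.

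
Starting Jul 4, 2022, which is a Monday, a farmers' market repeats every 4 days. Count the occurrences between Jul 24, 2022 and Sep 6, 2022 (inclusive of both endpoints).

12

Occurrences land 4·i days after Jul 4, 2022 for i = 0, 1, 2, …
Jul 24, 2022 is 20 days after the start; 20 ÷ 4 = 5 remainder 0. First occurrence in the window: #6 on Jul 24, 2022 (5×4 = 20 days in).
Sep 6, 2022 is 64 days after the start; 64 ÷ 4 = 16 remainder 0. Last occurrence in the window: #17 on Sep 6, 2022.
Occurrences #6 through #17: 12 in total.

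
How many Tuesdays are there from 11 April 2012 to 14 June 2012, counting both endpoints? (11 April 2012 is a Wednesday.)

9

11 April 2012 is a Wednesday; the first Tuesday on or after it is 17 April 2012 (6 days later).
From 17 April 2012 to 14 June 2012: 13 + 31 + 14 = 58 days (rest of April, May, June).
58 ÷ 7 = 8 full weeks with remainder 2, so 8 more Tuesdays after the first → 9.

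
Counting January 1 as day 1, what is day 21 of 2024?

Jan 21, 2024

21 into Jan → Jan 21.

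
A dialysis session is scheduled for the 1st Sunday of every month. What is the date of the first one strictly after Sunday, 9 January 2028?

January 2028 starts on a Saturday, so its 1st Sunday is 2 January 2028 (1 day in).
That is not after 9 January 2028, so look at February 2028.
February 2028 starts on a Tuesday, so its 1st Sunday is 6 February 2028 (5 days in).

6 February 2028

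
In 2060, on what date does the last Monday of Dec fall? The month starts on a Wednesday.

Dec 2060 begins on a Wednesday, so the first Monday is Dec 6 (5 days later).
Dec 2060 has 31 days. Adding weeks: 6, 13, 20, 27 — the last one ≤ 31 is the 27th.

Dec 27, 2060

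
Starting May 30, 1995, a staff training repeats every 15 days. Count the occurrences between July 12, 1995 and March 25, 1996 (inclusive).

Occurrences land 15·i days after May 30, 1995 for i = 0, 1, 2, …
July 12, 1995 is 43 days after the start; 43 ÷ 15 = 2 remainder 13; since the remainder is 13, round up to i = 3. First occurrence in the window: #4 on July 14, 1995 (3×15 = 45 days in).
March 25, 1996 is 300 days after the start; 300 ÷ 15 = 20 remainder 0. Last occurrence in the window: #21 on March 25, 1996.
Occurrences #4 through #21: 18 in total.

18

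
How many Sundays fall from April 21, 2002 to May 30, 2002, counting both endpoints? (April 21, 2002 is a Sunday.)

6

April 21, 2002 is a Sunday; the first Sunday on or after it is April 21, 2002.
From April 21, 2002 to May 30, 2002: 9 + 30 = 39 days (rest of April, May).
39 ÷ 7 = 5 full weeks with remainder 4, so 5 more Sundays after the first → 6.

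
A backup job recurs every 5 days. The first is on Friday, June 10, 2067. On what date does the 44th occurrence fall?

January 11, 2068

The 44th occurrence is 43 intervals after the first: 43 × 5 = 215 days after June 10, 2067.
June has 30 days — 20 days to the end of June leaves 195.
July has 31 days (164 left).
August has 31 days (133 left).
September has 30 days (103 left).
October has 31 days (72 left).
November has 30 days (42 left).
December has 31 days (11 left).
11 days into January → January 11, 2068.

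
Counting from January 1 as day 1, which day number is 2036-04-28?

119

Days in months before April: 31 + 29 + 31 = 91.
Plus 28 days into April → day 119.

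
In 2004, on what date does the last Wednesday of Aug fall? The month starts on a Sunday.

Aug 25, 2004

Aug 2004 begins on a Sunday, so the first Wednesday is Aug 4 (3 days later).
Aug 2004 has 31 days. Adding weeks: 4, 11, 18, 25 — the last one ≤ 31 is the 25th.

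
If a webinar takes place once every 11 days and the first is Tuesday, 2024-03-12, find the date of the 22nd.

2024-10-29

The 22nd occurrence is 21 intervals after the first: 21 × 11 = 231 days after 2024-03-12.
March has 31 days — 19 days to the end of March leaves 212.
April has 30 days (182 left).
May has 31 days (151 left).
June has 30 days (121 left).
July has 31 days (90 left).
August has 31 days (59 left).
September has 30 days (29 left).
29 days into October → 2024-10-29.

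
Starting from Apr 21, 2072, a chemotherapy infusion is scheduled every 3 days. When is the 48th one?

Sep 9, 2072

The 48th occurrence is 47 intervals after the first: 47 × 3 = 141 days after Apr 21, 2072.
Apr has 30 days — 9 days to the end of Apr leaves 132.
May has 31 days (101 left).
Jun has 30 days (71 left).
Jul has 31 days (40 left).
Aug has 31 days (9 left).
9 days into Sep → Sep 9, 2072.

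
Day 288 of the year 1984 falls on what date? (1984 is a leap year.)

January has 31 days (288 − 31 = 257 remain).
February has 29 days (257 − 29 = 228 remain).
March has 31 days (228 − 31 = 197 remain).
April has 30 days (197 − 30 = 167 remain).
May has 31 days (167 − 31 = 136 remain).
June has 30 days (136 − 30 = 106 remain).
July has 31 days (106 − 31 = 75 remain).
August has 31 days (75 − 31 = 44 remain).
September has 30 days (44 − 30 = 14 remain).
14 into October → October 14.

1984-10-14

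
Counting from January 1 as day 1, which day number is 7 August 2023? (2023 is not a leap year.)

Days in months before August: 31 + 28 + 31 + 30 + 31 + 30 + 31 = 212.
Plus 7 days into August → day 219.

219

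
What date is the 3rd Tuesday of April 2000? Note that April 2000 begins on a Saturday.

April 2000 begins on a Saturday, so the first Tuesday is April 4 (3 days later).
The 3rd Tuesday is 2 weeks later: 4 + 14 = 18.

April 18, 2000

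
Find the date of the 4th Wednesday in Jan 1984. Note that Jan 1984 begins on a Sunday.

Jan 1984 begins on a Sunday, so the first Wednesday is Jan 4 (3 days later).
The 4th Wednesday is 3 weeks later: 4 + 21 = 25.

Jan 25, 1984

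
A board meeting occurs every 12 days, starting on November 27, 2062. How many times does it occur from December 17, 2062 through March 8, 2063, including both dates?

Occurrences land 12·i days after November 27, 2062 for i = 0, 1, 2, …
December 17, 2062 is 20 days after the start; 20 ÷ 12 = 1 remainder 8; since the remainder is 8, round up to i = 2. First occurrence in the window: #3 on December 21, 2062 (2×12 = 24 days in).
March 8, 2063 is 101 days after the start; 101 ÷ 12 = 8 remainder 5. Last occurrence in the window: #9 on March 3, 2063.
Occurrences #3 through #9: 7 in total.

7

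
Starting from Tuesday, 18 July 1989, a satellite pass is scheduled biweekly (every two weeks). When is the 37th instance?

The 37th occurrence is 36 intervals after the first: 36 × 14 = 504 days after 18 July 1989.
July has 31 days — 13 days to the end of July leaves 491.
From end of July to end of 1989 is 153 days (338 left).
January has 31 days (307 left).
February has 28 days (279 left).
March has 31 days (248 left).
April has 30 days (218 left).
May has 31 days (187 left).
June has 30 days (157 left).
July has 31 days (126 left).
August has 31 days (95 left).
September has 30 days (65 left).
October has 31 days (34 left).
November has 30 days (4 left).
4 days into December → 4 December 1990.

4 December 1990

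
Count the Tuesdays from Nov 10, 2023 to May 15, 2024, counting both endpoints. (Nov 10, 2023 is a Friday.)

27

Nov 10, 2023 is a Friday; the first Tuesday on or after it is Nov 14, 2023 (4 days later).
From Nov 14, 2023 to May 15, 2024: 16 + 31 + 31 + 29 + 31 + 30 + 15 = 183 days (rest of Nov, Dec, Jan, Feb, Mar, Apr, May).
183 ÷ 7 = 26 full weeks with remainder 1, so 26 more Tuesdays after the first → 27.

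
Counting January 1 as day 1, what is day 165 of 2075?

Jan has 31 days (165 − 31 = 134 remain).
Feb has 28 days (134 − 28 = 106 remain).
Mar has 31 days (106 − 31 = 75 remain).
Apr has 30 days (75 − 30 = 45 remain).
May has 31 days (45 − 31 = 14 remain).
14 into Jun → Jun 14.

Jun 14, 2075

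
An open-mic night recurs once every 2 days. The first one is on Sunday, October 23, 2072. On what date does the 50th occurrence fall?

The 50th occurrence is 49 intervals after the first: 49 × 2 = 98 days after October 23, 2072.
October has 31 days — 8 days to the end of October leaves 90.
November has 30 days (60 left).
December has 31 days (29 left).
29 days into January → January 29, 2073.

January 29, 2073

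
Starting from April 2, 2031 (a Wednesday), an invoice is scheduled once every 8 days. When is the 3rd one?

The 3rd occurrence is 2 intervals after the first: 2 × 8 = 16 days after April 2, 2031.
16 days later is April 18, 2031.

April 18, 2031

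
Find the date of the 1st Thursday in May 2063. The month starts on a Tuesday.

May 2063 begins on a Tuesday, so the first Thursday is May 3 (2 days later).

May 3, 2063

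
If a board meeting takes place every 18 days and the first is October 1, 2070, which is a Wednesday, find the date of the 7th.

The 7th occurrence is 6 intervals after the first: 6 × 18 = 108 days after October 1, 2070.
October has 31 days — 30 days to the end of October leaves 78.
November has 30 days (48 left).
December has 31 days (17 left).
17 days into January → January 17, 2071.

January 17, 2071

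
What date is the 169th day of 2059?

January has 31 days (169 − 31 = 138 remain).
February has 28 days (138 − 28 = 110 remain).
March has 31 days (110 − 31 = 79 remain).
April has 30 days (79 − 30 = 49 remain).
May has 31 days (49 − 31 = 18 remain).
18 into June → June 18.

2059-06-18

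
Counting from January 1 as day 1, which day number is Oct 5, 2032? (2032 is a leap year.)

Days in months before Oct: 31 + 29 + 31 + 30 + 31 + 30 + 31 + 31 + 30 = 274.
Plus 5 days into Oct → day 279.

279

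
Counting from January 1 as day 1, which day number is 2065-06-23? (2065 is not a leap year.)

Days in months before June: 31 + 28 + 31 + 30 + 31 = 151.
Plus 23 days into June → day 174.

174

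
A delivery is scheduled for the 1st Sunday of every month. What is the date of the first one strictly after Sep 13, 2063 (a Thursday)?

Sep 2063 starts on a Saturday, so its 1st Sunday is Sep 2, 2063 (1 day in).
That is not after Sep 13, 2063, so look at Oct 2063.
Oct 2063 starts on a Monday, so its 1st Sunday is Oct 7, 2063 (6 days in).

Oct 7, 2063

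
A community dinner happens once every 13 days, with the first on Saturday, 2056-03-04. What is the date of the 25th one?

2057-01-10

The 25th occurrence is 24 intervals after the first: 24 × 13 = 312 days after 2056-03-04.
March has 31 days — 27 days to the end of March leaves 285.
April has 30 days (255 left).
May has 31 days (224 left).
June has 30 days (194 left).
July has 31 days (163 left).
August has 31 days (132 left).
September has 30 days (102 left).
October has 31 days (71 left).
November has 30 days (41 left).
December has 31 days (10 left).
10 days into January → 2057-01-10.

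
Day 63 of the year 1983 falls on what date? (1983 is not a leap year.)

1983-03-04

January has 31 days (63 − 31 = 32 remain).
February has 28 days (32 − 28 = 4 remain).
4 into March → March 4.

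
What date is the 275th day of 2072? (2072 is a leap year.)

Oct 1, 2072

Jan has 31 days (275 − 31 = 244 remain).
Feb has 29 days (244 − 29 = 215 remain).
Mar has 31 days (215 − 31 = 184 remain).
Apr has 30 days (184 − 30 = 154 remain).
May has 31 days (154 − 31 = 123 remain).
Jun has 30 days (123 − 30 = 93 remain).
Jul has 31 days (93 − 31 = 62 remain).
Aug has 31 days (62 − 31 = 31 remain).
Sep has 30 days (31 − 30 = 1 remain).
1 into Oct → Oct 1.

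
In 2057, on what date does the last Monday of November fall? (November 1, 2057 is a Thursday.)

November 2057 begins on a Thursday, so the first Monday is November 5 (4 days later).
November 2057 has 30 days. Adding weeks: 5, 12, 19, 26 — the last one ≤ 30 is the 26th.

2057-11-26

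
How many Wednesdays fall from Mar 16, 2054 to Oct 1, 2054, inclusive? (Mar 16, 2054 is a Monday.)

29

Mar 16, 2054 is a Monday; the first Wednesday on or after it is Mar 18, 2054 (2 days later).
From Mar 18, 2054 to Oct 1, 2054: 13 + 30 + 31 + 30 + 31 + 31 + 30 + 1 = 197 days (rest of Mar, Apr, May, Jun, Jul, Aug, Sep, Oct).
197 ÷ 7 = 28 full weeks with remainder 1, so 28 more Wednesdays after the first → 29.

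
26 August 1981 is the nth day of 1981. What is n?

238

Days in months before August: 31 + 28 + 31 + 30 + 31 + 30 + 31 = 212.
Plus 26 days into August → day 238.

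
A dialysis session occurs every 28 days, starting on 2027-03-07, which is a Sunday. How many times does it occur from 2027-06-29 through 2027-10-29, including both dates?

4

Occurrences land 28·i days after 2027-03-07 for i = 0, 1, 2, …
2027-06-29 is 114 days after the start; 114 ÷ 28 = 4 remainder 2; since the remainder is 2, round up to i = 5. First occurrence in the window: #6 on 2027-07-25 (5×28 = 140 days in).
2027-10-29 is 236 days after the start; 236 ÷ 28 = 8 remainder 12. Last occurrence in the window: #9 on 2027-10-17.
Occurrences #6 through #9: 4 in total.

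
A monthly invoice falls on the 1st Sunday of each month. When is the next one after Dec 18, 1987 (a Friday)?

Dec 1987 starts on a Tuesday, so its 1st Sunday is Dec 6, 1987 (5 days in).
That is not after Dec 18, 1987, so look at Jan 1988.
Jan 1988 starts on a Friday, so its 1st Sunday is Jan 3, 1988 (2 days in).

Jan 3, 1988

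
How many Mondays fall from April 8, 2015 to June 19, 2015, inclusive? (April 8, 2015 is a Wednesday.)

10

April 8, 2015 is a Wednesday; the first Monday on or after it is April 13, 2015 (5 days later).
From April 13, 2015 to June 19, 2015: 17 + 31 + 19 = 67 days (rest of April, May, June).
67 ÷ 7 = 9 full weeks with remainder 4, so 9 more Mondays after the first → 10.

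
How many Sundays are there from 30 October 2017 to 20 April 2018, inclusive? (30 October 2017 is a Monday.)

24

30 October 2017 is a Monday; the first Sunday on or after it is 5 November 2017 (6 days later).
From 5 November 2017 to 20 April 2018: 25 + 31 + 31 + 28 + 31 + 20 = 166 days (rest of November, December, January, February, March, April).
166 ÷ 7 = 23 full weeks with remainder 5, so 23 more Sundays after the first → 24.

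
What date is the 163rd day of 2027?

June 12, 2027

January has 31 days (163 − 31 = 132 remain).
February has 28 days (132 − 28 = 104 remain).
March has 31 days (104 − 31 = 73 remain).
April has 30 days (73 − 30 = 43 remain).
May has 31 days (43 − 31 = 12 remain).
12 into June → June 12.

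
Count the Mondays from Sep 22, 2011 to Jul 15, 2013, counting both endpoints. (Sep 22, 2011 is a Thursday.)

Sep 22, 2011 is a Thursday; the first Monday on or after it is Sep 26, 2011 (4 days later).
From Sep 26, 2011 to Jul 15, 2013: 96 + 366 + 196 = 658 days (rest of 2011, 2012, to Jul 15, 2013 in 2013).
658 ÷ 7 = 94 full weeks with remainder 0, so 94 more Mondays after the first → 95.

95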